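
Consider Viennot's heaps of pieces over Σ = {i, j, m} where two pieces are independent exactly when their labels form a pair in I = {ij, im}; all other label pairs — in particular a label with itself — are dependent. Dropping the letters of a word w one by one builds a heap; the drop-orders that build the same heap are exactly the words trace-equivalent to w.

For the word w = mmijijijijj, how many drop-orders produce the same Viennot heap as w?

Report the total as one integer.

330

#0=m has no predecessor
#1=m depends on [0:m]
#2=i has no predecessor
#3=j depends on [1:m]
#4=i depends on [2:i]
#5=j depends on [3:j]
#6=i depends on [4:i]
#7=j depends on [5:j]
#8=i depends on [6:i]
#9=j depends on [7:j]
#10=j depends on [9:j]
sources: [0:m, 2:i]
N(rest) = Σ N(rest − s) over sources s of rest; N(one piece) = 1:
  size 1 → [8]=1  [10]=1
  size 2 → [6,8]=1  [8,10]=2  [9,10]=1
  size 3 → [4,6,8]=1  [6,8,10]=3  [7,9,10]=1  [8,9,10]=3
  size 4 → [2,4,6,8]=1  [4,6,8,10]=4  [5,7,9,10]=1  [6,8,9,10]=6  [7,8,9,10]=4
  size 5 → [2,4,6,8,10]=5  [3,5,7,9,10]=1  [4,6,8,9,10]=10  [5,7,8,9,10]=5  [6,7,8,9,10]=10
  size 6 → [1,3,5,7,9,10]=1  [2,4,6,8,9,10]=15  [3,5,7,8,9,10]=6  [4,6,7,8,9,10]=20  [5,6,7,8,9,10]=15
  size 7 → [0,1,3,5,7,9,10]=1  [1,3,5,7,8,9,10]=7  [2,4,6,7,8,9,10]=35  [3,5,6,7,8,9,10]=21  [4,5,6,7,8,9,10]=35
  size 8 → [0,1,3,5,7,8,9,10]=8  [1,3,5,6,7,8,9,10]=28  [2,4,5,6,7,8,9,10]=70  [3,4,5,6,7,8,9,10]=56
  size 9 → [0,1,3,5,6,7,8,9,10]=36  [1,3,4,5,6,7,8,9,10]=84  [2,3,4,5,6,7,8,9,10]=126
  first=0(m) contributes 210
  first=2(i) contributes 120
|[w]| = 330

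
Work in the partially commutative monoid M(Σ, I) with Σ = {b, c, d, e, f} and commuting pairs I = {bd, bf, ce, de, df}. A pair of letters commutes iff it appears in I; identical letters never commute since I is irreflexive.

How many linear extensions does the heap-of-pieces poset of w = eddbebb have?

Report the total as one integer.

21

#0=e has no predecessor
#1=d has no predecessor
#2=d depends on [1:d]
#3=b depends on [0:e]
#4=e depends on [3:b]
#5=b depends on [4:e]
#6=b depends on [5:b]
sources: [0:e, 1:d]
N(rest) = Σ N(rest − s) over sources s of rest; N(one piece) = 1:
  size 1 → [2]=1  [6]=1
  size 2 → [1,2]=1  [2,6]=2  [5,6]=1
  size 3 → [1,2,6]=3  [2,5,6]=3  [4,5,6]=1
  size 4 → [1,2,5,6]=6  [2,4,5,6]=4  [3,4,5,6]=1
  size 5 → [0,3,4,5,6]=1  [1,2,4,5,6]=10  [2,3,4,5,6]=5
  first=0(e) contributes 15
  first=1(d) contributes 6
|[w]| = 21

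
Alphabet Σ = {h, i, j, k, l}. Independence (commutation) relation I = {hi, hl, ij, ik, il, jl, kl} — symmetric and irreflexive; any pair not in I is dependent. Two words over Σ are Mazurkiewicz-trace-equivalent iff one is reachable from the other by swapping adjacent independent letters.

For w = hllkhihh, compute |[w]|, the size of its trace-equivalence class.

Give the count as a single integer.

168

#0=h has no predecessor
#1=l has no predecessor
#2=l depends on [1:l]
#3=k depends on [0:h]
#4=h depends on [3:k]
#5=i has no predecessor
#6=h depends on [4:h]
#7=h depends on [6:h]
sources: [0:h, 1:l, 5:i]
N(rest) = Σ N(rest − s) over sources s of rest; N(one piece) = 1:
  size 1 → [2]=1  [5]=1  [7]=1
  size 2 → [1,2]=1  [2,5]=2  [2,7]=2  [5,7]=2  [6,7]=1
  size 3 → [1,2,5]=3  [1,2,7]=3  [2,5,7]=6  [2,6,7]=3  [4,6,7]=1  [5,6,7]=3
  size 4 → [1,2,5,7]=12  [1,2,6,7]=6  [2,4,6,7]=4  [2,5,6,7]=12  [3,4,6,7]=1  [4,5,6,7]=4
  size 5 → [0,3,4,6,7]=1  [1,2,4,6,7]=10  [1,2,5,6,7]=30  [2,3,4,6,7]=5  [2,4,5,6,7]=20  [3,4,5,6,7]=5
  size 6 → [0,2,3,4,6,7]=6  [0,3,4,5,6,7]=6  [1,2,3,4,6,7]=15  [1,2,4,5,6,7]=60  [2,3,4,5,6,7]=30
  first=0(h) contributes 105
  first=1(l) contributes 42
  first=5(i) contributes 21
|[w]| = 168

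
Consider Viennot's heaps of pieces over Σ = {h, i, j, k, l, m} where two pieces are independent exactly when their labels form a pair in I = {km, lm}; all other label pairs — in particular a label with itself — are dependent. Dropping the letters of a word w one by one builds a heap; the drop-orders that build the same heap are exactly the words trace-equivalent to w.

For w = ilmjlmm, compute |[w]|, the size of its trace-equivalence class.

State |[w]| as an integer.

6

drop 0:i onto floor
drop 1:l onto {0:i}
drop 2:m onto {0:i}
drop 3:j onto {1:l, 2:m}
drop 4:l onto {3:j}
drop 5:m onto {3:j}
drop 6:m onto {5:m}
ground layer = {0:i}
drop-orders for the pieces not yet dropped (sum over which currently-grounded one goes next):
  1 to go: {4} 1  {6} 1
  2 to go: {4,6} 2  {5,6} 1
  3 to go: {4,5,6} 3
  4 to go: {3,4,5,6} 3
  5 to go: {1,3,4,5,6} 3  {2,3,4,5,6} 3
  if 0:i drops first: 6 orders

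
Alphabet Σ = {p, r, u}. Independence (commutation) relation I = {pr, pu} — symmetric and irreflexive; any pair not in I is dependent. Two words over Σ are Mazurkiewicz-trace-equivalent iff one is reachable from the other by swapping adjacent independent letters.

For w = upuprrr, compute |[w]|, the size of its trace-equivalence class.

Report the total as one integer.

0(u) covers ∅
1(p) covers ∅
2(u) covers 0:u
3(p) covers 1:p
4(r) covers 2:u
5(r) covers 4:r
6(r) covers 5:r
floor of heap: 0:u, 1:p
completions by unplaced set U, small U first (add the entries for U minus each lowest piece of U):
  |U|=1: {3}:1  {6}:1
  |U|=2: {1,3}:1  {3,6}:2  {5,6}:1
  |U|=3: {1,3,6}:3  {3,5,6}:3  {4,5,6}:1
  |U|=4: {1,3,5,6}:6  {2,4,5,6}:1  {3,4,5,6}:4
  |U|=5: {0,2,4,5,6}:1  {1,3,4,5,6}:10  {2,3,4,5,6}:5
  start at 0(u): 15
  start at 1(p): 6
sum over floor = 21

21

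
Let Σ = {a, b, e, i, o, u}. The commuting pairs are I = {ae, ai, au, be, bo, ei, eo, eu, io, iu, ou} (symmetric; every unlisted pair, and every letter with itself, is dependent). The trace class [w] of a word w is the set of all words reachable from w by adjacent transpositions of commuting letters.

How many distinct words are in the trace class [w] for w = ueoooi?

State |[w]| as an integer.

0(u) covers ∅
1(e) covers ∅
2(o) covers ∅
3(o) covers 2:o
4(o) covers 3:o
5(i) covers ∅
floor of heap: 0:u, 1:e, 2:o, 5:i
completions by unplaced set U, small U first (add the entries for U minus each lowest piece of U):
  |U|=1: {0}:1  {1}:1  {4}:1  {5}:1
  |U|=2: {0,1}:2  {0,4}:2  {0,5}:2  {1,4}:2  {1,5}:2  {3,4}:1  {4,5}:2
  |U|=3: {0,1,4}:6  {0,1,5}:6  {0,3,4}:3  {0,4,5}:6  {1,3,4}:3  {1,4,5}:6  {2,3,4}:1  {3,4,5}:3
  |U|=4: {0,1,3,4}:12  {0,1,4,5}:24  {0,2,3,4}:4  {0,3,4,5}:12  {1,2,3,4}:4  {1,3,4,5}:12  {2,3,4,5}:4
  start at 0(u): 20
  start at 1(e): 20
  start at 2(o): 60
  start at 5(i): 20
sum over floor = 120

120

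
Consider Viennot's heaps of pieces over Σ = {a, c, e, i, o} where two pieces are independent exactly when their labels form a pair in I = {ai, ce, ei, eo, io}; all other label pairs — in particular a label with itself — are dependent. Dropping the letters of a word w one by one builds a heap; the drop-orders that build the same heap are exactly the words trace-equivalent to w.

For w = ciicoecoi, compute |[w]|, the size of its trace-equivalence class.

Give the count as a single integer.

piece 0:c — minimal
piece 1:i rests on {0:c}
piece 2:i rests on {1:i}
piece 3:c rests on {2:i}
piece 4:o rests on {3:c}
piece 5:e — minimal
piece 6:c rests on {4:o}
piece 7:o rests on {6:c}
piece 8:i rests on {6:c}
minimal pieces: {0:c, 5:e}
ways to finish when only these pieces remain (= sum over removing one remaining piece with nothing left below it):
  1 left: {5}→1  {7}→1  {8}→1
  2 left: {5,7}→2  {5,8}→2  {7,8}→2
  3 left: {5,7,8}→6  {6,7,8}→2
  4 left: {4,6,7,8}→2  {5,6,7,8}→8
  5 left: {3,4,6,7,8}→2  {4,5,6,7,8}→10
  6 left: {2,3,4,6,7,8}→2  {3,4,5,6,7,8}→12
  7 left: {1,2,3,4,6,7,8}→2  {2,3,4,5,6,7,8}→14
  placing 0:c first → 16 extensions
  placing 5:e first → 2 extensions
total linear extensions = 18

18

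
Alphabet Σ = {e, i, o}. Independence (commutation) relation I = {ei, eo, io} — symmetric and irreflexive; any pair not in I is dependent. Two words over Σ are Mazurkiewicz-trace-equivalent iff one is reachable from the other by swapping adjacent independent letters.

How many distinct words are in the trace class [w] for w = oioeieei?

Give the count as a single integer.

0(o) covers ∅
1(i) covers ∅
2(o) covers 0:o
3(e) covers ∅
4(i) covers 1:i
5(e) covers 3:e
6(e) covers 5:e
7(i) covers 4:i
floor of heap: 0:o, 1:i, 3:e
completions by unplaced set U, small U first (add the entries for U minus each lowest piece of U):
  |U|=1: {2}:1  {6}:1  {7}:1
  |U|=2: {0,2}:1  {2,6}:2  {2,7}:2  {4,7}:1  {5,6}:1  {6,7}:2
  |U|=3: {0,2,6}:3  {0,2,7}:3  {1,4,7}:1  {2,4,7}:3  {2,5,6}:3  {2,6,7}:6  {3,5,6}:1  {4,6,7}:3  {5,6,7}:3
  |U|=4: {0,2,4,7}:6  {0,2,5,6}:6  {0,2,6,7}:12  {1,2,4,7}:4  {1,4,6,7}:4  {2,3,5,6}:4  {2,4,6,7}:12  {2,5,6,7}:12  {3,5,6,7}:4  {4,5,6,7}:6
  |U|=5: {0,1,2,4,7}:10  {0,2,3,5,6}:10  {0,2,4,6,7}:30  {0,2,5,6,7}:30  {1,2,4,6,7}:20  {1,4,5,6,7}:10  {2,3,5,6,7}:20  {2,4,5,6,7}:30  {3,4,5,6,7}:10
  |U|=6: {0,1,2,4,6,7}:60  {0,2,3,5,6,7}:60  {0,2,4,5,6,7}:90  {1,2,4,5,6,7}:60  {1,3,4,5,6,7}:20  {2,3,4,5,6,7}:60
  start at 0(o): 140
  start at 1(i): 210
  start at 3(e): 210
sum over floor = 560

560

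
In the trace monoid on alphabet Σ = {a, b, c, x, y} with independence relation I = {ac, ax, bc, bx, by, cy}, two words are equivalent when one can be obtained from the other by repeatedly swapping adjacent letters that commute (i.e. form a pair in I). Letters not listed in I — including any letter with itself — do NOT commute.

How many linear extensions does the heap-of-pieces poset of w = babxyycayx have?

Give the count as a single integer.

68

drop 0:b onto floor
drop 1:a onto {0:b}
drop 2:b onto {1:a}
drop 3:x onto floor
drop 4:y onto {1:a, 3:x}
drop 5:y onto {4:y}
drop 6:c onto {3:x}
drop 7:a onto {2:b, 5:y}
drop 8:y onto {7:a}
drop 9:x onto {6:c, 8:y}
ground layer = {0:b, 3:x}
drop-orders for the pieces not yet dropped (sum over which currently-grounded one goes next):
  1 to go: {9} 1
  2 to go: {6,9} 1  {8,9} 1
  3 to go: {6,8,9} 2  {7,8,9} 1
  4 to go: {2,7,8,9} 1  {5,7,8,9} 1  {6,7,8,9} 3
  5 to go: {2,5,7,8,9} 2  {2,6,7,8,9} 4  {4,5,7,8,9} 1  {5,6,7,8,9} 4
  6 to go: {2,4,5,7,8,9} 3  {2,5,6,7,8,9} 10  {4,5,6,7,8,9} 5
  7 to go: {1,2,4,5,7,8,9} 3  {2,4,5,6,7,8,9} 18  {3,4,5,6,7,8,9} 5
  8 to go: {0,1,2,4,5,7,8,9} 3  {1,2,4,5,6,7,8,9} 21  {2,3,4,5,6,7,8,9} 23
  if 0:b drops first: 44 orders
  if 3:x drops first: 24 orders
heap linearizations: 68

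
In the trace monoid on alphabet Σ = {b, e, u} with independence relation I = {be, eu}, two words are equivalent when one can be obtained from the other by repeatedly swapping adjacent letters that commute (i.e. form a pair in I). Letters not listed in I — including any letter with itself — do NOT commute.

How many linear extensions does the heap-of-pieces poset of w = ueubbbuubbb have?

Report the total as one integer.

11

#0=u has no predecessor
#1=e has no predecessor
#2=u depends on [0:u]
#3=b depends on [2:u]
#4=b depends on [3:b]
#5=b depends on [4:b]
#6=u depends on [5:b]
#7=u depends on [6:u]
#8=b depends on [7:u]
#9=b depends on [8:b]
#10=b depends on [9:b]
sources: [0:u, 1:e]
N(rest) = Σ N(rest − s) over sources s of rest; N(one piece) = 1:
  size 1 → [1]=1  [10]=1
  size 2 → [1,10]=2  [9,10]=1
  size 3 → [1,9,10]=3  [8,9,10]=1
  size 4 → [1,8,9,10]=4  [7,8,9,10]=1
  size 5 → [1,7,8,9,10]=5  [6,7,8,9,10]=1
  size 6 → [1,6,7,8,9,10]=6  [5,6,7,8,9,10]=1
  size 7 → [1,5,6,7,8,9,10]=7  [4,5,6,7,8,9,10]=1
  size 8 → [1,4,5,6,7,8,9,10]=8  [3,4,5,6,7,8,9,10]=1
  size 9 → [1,3,4,5,6,7,8,9,10]=9  [2,3,4,5,6,7,8,9,10]=1
  first=0(u) contributes 10
  first=1(e) contributes 1
|[w]| = 11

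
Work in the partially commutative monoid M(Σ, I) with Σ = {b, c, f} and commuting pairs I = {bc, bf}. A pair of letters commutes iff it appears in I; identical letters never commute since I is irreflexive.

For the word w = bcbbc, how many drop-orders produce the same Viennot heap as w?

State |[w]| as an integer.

#0=b has no predecessor
#1=c has no predecessor
#2=b depends on [0:b]
#3=b depends on [2:b]
#4=c depends on [1:c]
sources: [0:b, 1:c]
N(rest) = Σ N(rest − s) over sources s of rest; N(one piece) = 1:
  size 1 → [3]=1  [4]=1
  size 2 → [1,4]=1  [2,3]=1  [3,4]=2
  size 3 → [0,2,3]=1  [1,3,4]=3  [2,3,4]=3
  first=0(b) contributes 6
  first=1(c) contributes 4
|[w]| = 10

10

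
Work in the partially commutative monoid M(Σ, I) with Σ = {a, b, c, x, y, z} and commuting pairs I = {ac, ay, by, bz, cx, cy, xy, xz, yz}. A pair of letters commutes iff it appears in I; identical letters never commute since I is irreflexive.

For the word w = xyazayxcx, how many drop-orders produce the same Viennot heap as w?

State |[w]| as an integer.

drop 0:x onto floor
drop 1:y onto floor
drop 2:a onto {0:x}
drop 3:z onto {2:a}
drop 4:a onto {3:z}
drop 5:y onto {1:y}
drop 6:x onto {4:a}
drop 7:c onto {3:z}
drop 8:x onto {6:x}
ground layer = {0:x, 1:y}
drop-orders for the pieces not yet dropped (sum over which currently-grounded one goes next):
  1 to go: {5} 1  {7} 1  {8} 1
  2 to go: {1,5} 1  {5,7} 2  {5,8} 2  {6,8} 1  {7,8} 2
  3 to go: {1,5,7} 3  {1,5,8} 3  {4,6,8} 1  {5,6,8} 3  {5,7,8} 6  {6,7,8} 3
  4 to go: {1,5,6,8} 6  {1,5,7,8} 12  {4,5,6,8} 4  {4,6,7,8} 4  {5,6,7,8} 12
  5 to go: {1,4,5,6,8} 10  {1,5,6,7,8} 30  {3,4,6,7,8} 4  {4,5,6,7,8} 20
  6 to go: {1,4,5,6,7,8} 60  {2,3,4,6,7,8} 4  {3,4,5,6,7,8} 24
  7 to go: {0,2,3,4,6,7,8} 4  {1,3,4,5,6,7,8} 84  {2,3,4,5,6,7,8} 28
  if 0:x drops first: 112 orders
  if 1:y drops first: 32 orders
heap linearizations: 144

144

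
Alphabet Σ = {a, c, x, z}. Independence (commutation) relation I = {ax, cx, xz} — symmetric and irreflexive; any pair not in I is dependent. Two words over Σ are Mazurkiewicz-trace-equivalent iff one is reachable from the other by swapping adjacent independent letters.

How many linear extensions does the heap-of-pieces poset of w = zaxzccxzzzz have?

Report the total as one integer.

#0=z has no predecessor
#1=a depends on [0:z]
#2=x has no predecessor
#3=z depends on [1:a]
#4=c depends on [3:z]
#5=c depends on [4:c]
#6=x depends on [2:x]
#7=z depends on [5:c]
#8=z depends on [7:z]
#9=z depends on [8:z]
#10=z depends on [9:z]
sources: [0:z, 2:x]
N(rest) = Σ N(rest − s) over sources s of rest; N(one piece) = 1:
  size 1 → [6]=1  [10]=1
  size 2 → [2,6]=1  [6,10]=2  [9,10]=1
  size 3 → [2,6,10]=3  [6,9,10]=3  [8,9,10]=1
  size 4 → [2,6,9,10]=6  [6,8,9,10]=4  [7,8,9,10]=1
  size 5 → [2,6,8,9,10]=10  [5,7,8,9,10]=1  [6,7,8,9,10]=5
  size 6 → [2,6,7,8,9,10]=15  [4,5,7,8,9,10]=1  [5,6,7,8,9,10]=6
  size 7 → [2,5,6,7,8,9,10]=21  [3,4,5,7,8,9,10]=1  [4,5,6,7,8,9,10]=7
  size 8 → [1,3,4,5,7,8,9,10]=1  [2,4,5,6,7,8,9,10]=28  [3,4,5,6,7,8,9,10]=8
  size 9 → [0,1,3,4,5,7,8,9,10]=1  [1,3,4,5,6,7,8,9,10]=9  [2,3,4,5,6,7,8,9,10]=36
  first=0(z) contributes 45
  first=2(x) contributes 10
|[w]| = 55

55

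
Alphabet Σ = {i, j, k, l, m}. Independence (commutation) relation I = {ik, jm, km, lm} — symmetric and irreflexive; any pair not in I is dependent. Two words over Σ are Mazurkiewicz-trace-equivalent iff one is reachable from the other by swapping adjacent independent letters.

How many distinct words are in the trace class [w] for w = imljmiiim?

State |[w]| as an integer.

6

#0=i has no predecessor
#1=m depends on [0:i]
#2=l depends on [0:i]
#3=j depends on [2:l]
#4=m depends on [1:m]
#5=i depends on [3:j, 4:m]
#6=i depends on [5:i]
#7=i depends on [6:i]
#8=m depends on [7:i]
sources: [0:i]
N(rest) = Σ N(rest − s) over sources s of rest; N(one piece) = 1:
  size 1 → [8]=1
  size 2 → [7,8]=1
  size 3 → [6,7,8]=1
  size 4 → [5,6,7,8]=1
  size 5 → [3,5,6,7,8]=1  [4,5,6,7,8]=1
  size 6 → [1,4,5,6,7,8]=1  [2,3,5,6,7,8]=1  [3,4,5,6,7,8]=2
  size 7 → [1,3,4,5,6,7,8]=3  [2,3,4,5,6,7,8]=3
  first=0(i) contributes 6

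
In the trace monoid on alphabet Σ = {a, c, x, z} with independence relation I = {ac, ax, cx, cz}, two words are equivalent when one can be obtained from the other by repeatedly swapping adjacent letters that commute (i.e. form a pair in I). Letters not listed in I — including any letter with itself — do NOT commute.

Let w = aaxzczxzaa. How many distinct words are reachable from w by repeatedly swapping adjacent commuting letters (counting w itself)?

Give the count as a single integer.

0(a) covers ∅
1(a) covers 0:a
2(x) covers ∅
3(z) covers 1:a, 2:x
4(c) covers ∅
5(z) covers 3:z
6(x) covers 5:z
7(z) covers 6:x
8(a) covers 7:z
9(a) covers 8:a
floor of heap: 0:a, 2:x, 4:c
completions by unplaced set U, small U first (add the entries for U minus each lowest piece of U):
  |U|=1: {4}:1  {9}:1
  |U|=2: {4,9}:2  {8,9}:1
  |U|=3: {4,8,9}:3  {7,8,9}:1
  |U|=4: {4,7,8,9}:4  {6,7,8,9}:1
  |U|=5: {4,6,7,8,9}:5  {5,6,7,8,9}:1
  |U|=6: {3,5,6,7,8,9}:1  {4,5,6,7,8,9}:6
  |U|=7: {1,3,5,6,7,8,9}:1  {2,3,5,6,7,8,9}:1  {3,4,5,6,7,8,9}:7
  |U|=8: {0,1,3,5,6,7,8,9}:1  {1,2,3,5,6,7,8,9}:2  {1,3,4,5,6,7,8,9}:8  {2,3,4,5,6,7,8,9}:8
  start at 0(a): 18
  start at 2(x): 9
  start at 4(c): 3
sum over floor = 30

30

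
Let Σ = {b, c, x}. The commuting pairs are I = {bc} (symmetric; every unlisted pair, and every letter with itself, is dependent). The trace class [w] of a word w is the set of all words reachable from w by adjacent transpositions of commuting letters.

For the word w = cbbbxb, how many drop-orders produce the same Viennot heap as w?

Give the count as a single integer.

#0=c has no predecessor
#1=b has no predecessor
#2=b depends on [1:b]
#3=b depends on [2:b]
#4=x depends on [0:c, 3:b]
#5=b depends on [4:x]
sources: [0:c, 1:b]
N(rest) = Σ N(rest − s) over sources s of rest; N(one piece) = 1:
  size 1 → [5]=1
  size 2 → [4,5]=1
  size 3 → [0,4,5]=1  [3,4,5]=1
  size 4 → [0,3,4,5]=2  [2,3,4,5]=1
  first=0(c) contributes 1
  first=1(b) contributes 3
|[w]| = 4

4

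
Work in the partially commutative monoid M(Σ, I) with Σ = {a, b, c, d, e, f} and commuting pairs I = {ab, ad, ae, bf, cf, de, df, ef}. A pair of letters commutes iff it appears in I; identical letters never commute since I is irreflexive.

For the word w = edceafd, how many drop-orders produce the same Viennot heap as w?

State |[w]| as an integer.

24

0(e) covers ∅
1(d) covers ∅
2(c) covers 0:e, 1:d
3(e) covers 2:c
4(a) covers 2:c
5(f) covers 4:a
6(d) covers 2:c
floor of heap: 0:e, 1:d
completions by unplaced set U, small U first (add the entries for U minus each lowest piece of U):
  |U|=1: {3}:1  {5}:1  {6}:1
  |U|=2: {3,5}:2  {3,6}:2  {4,5}:1  {5,6}:2
  |U|=3: {3,4,5}:3  {3,5,6}:6  {4,5,6}:3
  |U|=4: {3,4,5,6}:12
  |U|=5: {2,3,4,5,6}:12
  start at 0(e): 12
  start at 1(d): 12
sum over floor = 24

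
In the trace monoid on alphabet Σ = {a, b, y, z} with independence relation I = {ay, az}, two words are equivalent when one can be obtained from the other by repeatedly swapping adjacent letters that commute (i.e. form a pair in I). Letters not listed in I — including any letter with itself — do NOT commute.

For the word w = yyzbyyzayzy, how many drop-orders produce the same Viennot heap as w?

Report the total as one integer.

7

drop 0:y onto floor
drop 1:y onto {0:y}
drop 2:z onto {1:y}
drop 3:b onto {2:z}
drop 4:y onto {3:b}
drop 5:y onto {4:y}
drop 6:z onto {5:y}
drop 7:a onto {3:b}
drop 8:y onto {6:z}
drop 9:z onto {8:y}
drop 10:y onto {9:z}
ground layer = {0:y}
drop-orders for the pieces not yet dropped (sum over which currently-grounded one goes next):
  1 to go: {7} 1  {10} 1
  2 to go: {7,10} 2  {9,10} 1
  3 to go: {7,9,10} 3  {8,9,10} 1
  4 to go: {6,8,9,10} 1  {7,8,9,10} 4
  5 to go: {5,6,8,9,10} 1  {6,7,8,9,10} 5
  6 to go: {4,5,6,8,9,10} 1  {5,6,7,8,9,10} 6
  7 to go: {4,5,6,7,8,9,10} 7
  8 to go: {3,4,5,6,7,8,9,10} 7
  9 to go: {2,3,4,5,6,7,8,9,10} 7
  if 0:y drops first: 7 orders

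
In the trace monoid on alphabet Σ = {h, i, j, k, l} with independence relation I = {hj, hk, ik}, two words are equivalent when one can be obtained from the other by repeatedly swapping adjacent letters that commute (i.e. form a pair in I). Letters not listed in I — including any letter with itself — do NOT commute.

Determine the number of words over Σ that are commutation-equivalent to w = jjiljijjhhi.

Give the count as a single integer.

6

0(j) covers ∅
1(j) covers 0:j
2(i) covers 1:j
3(l) covers 2:i
4(j) covers 3:l
5(i) covers 4:j
6(j) covers 5:i
7(j) covers 6:j
8(h) covers 5:i
9(h) covers 8:h
10(i) covers 7:j, 9:h
floor of heap: 0:j
completions by unplaced set U, small U first (add the entries for U minus each lowest piece of U):
  |U|=1: {10}:1
  |U|=2: {7,10}:1  {9,10}:1
  |U|=3: {6,7,10}:1  {7,9,10}:2  {8,9,10}:1
  |U|=4: {6,7,9,10}:3  {7,8,9,10}:3
  |U|=5: {6,7,8,9,10}:6
  |U|=6: {5,6,7,8,9,10}:6
  |U|=7: {4,5,6,7,8,9,10}:6
  |U|=8: {3,4,5,6,7,8,9,10}:6
  |U|=9: {2,3,4,5,6,7,8,9,10}:6
  start at 0(j): 6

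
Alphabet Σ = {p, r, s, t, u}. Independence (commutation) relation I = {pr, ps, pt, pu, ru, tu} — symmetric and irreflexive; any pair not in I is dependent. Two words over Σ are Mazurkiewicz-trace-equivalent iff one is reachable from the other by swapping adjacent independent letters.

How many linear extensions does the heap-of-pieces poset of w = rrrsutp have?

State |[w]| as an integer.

14

drop 0:r onto floor
drop 1:r onto {0:r}
drop 2:r onto {1:r}
drop 3:s onto {2:r}
drop 4:u onto {3:s}
drop 5:t onto {3:s}
drop 6:p onto floor
ground layer = {0:r, 6:p}
drop-orders for the pieces not yet dropped (sum over which currently-grounded one goes next):
  1 to go: {4} 1  {5} 1  {6} 1
  2 to go: {4,5} 2  {4,6} 2  {5,6} 2
  3 to go: {3,4,5} 2  {4,5,6} 6
  4 to go: {2,3,4,5} 2  {3,4,5,6} 8
  5 to go: {1,2,3,4,5} 2  {2,3,4,5,6} 10
  if 0:r drops first: 12 orders
  if 6:p drops first: 2 orders
heap linearizations: 14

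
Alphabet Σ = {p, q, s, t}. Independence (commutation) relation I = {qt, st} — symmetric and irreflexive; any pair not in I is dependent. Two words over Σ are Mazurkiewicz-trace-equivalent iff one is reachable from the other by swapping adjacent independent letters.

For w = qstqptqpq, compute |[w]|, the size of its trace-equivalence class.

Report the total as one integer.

#0=q has no predecessor
#1=s depends on [0:q]
#2=t has no predecessor
#3=q depends on [1:s]
#4=p depends on [2:t, 3:q]
#5=t depends on [4:p]
#6=q depends on [4:p]
#7=p depends on [5:t, 6:q]
#8=q depends on [7:p]
sources: [0:q, 2:t]
N(rest) = Σ N(rest − s) over sources s of rest; N(one piece) = 1:
  size 1 → [8]=1
  size 2 → [7,8]=1
  size 3 → [5,7,8]=1  [6,7,8]=1
  size 4 → [5,6,7,8]=2
  size 5 → [4,5,6,7,8]=2
  size 6 → [2,4,5,6,7,8]=2  [3,4,5,6,7,8]=2
  size 7 → [1,3,4,5,6,7,8]=2  [2,3,4,5,6,7,8]=4
  first=0(q) contributes 6
  first=2(t) contributes 2
|[w]| = 8

8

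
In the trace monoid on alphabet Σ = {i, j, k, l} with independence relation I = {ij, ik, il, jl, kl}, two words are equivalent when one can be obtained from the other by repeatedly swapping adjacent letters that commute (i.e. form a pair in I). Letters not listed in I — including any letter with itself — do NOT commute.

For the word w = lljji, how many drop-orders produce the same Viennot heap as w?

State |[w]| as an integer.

piece 0:l — minimal
piece 1:l rests on {0:l}
piece 2:j — minimal
piece 3:j rests on {2:j}
piece 4:i — minimal
minimal pieces: {0:l, 2:j, 4:i}
ways to finish when only these pieces remain (= sum over removing one remaining piece with nothing left below it):
  1 left: {1}→1  {3}→1  {4}→1
  2 left: {0,1}→1  {1,3}→2  {1,4}→2  {2,3}→1  {3,4}→2
  3 left: {0,1,3}→3  {0,1,4}→3  {1,2,3}→3  {1,3,4}→6  {2,3,4}→3
  placing 0:l first → 12 extensions
  placing 2:j first → 12 extensions
  placing 4:i first → 6 extensions
total linear extensions = 30

30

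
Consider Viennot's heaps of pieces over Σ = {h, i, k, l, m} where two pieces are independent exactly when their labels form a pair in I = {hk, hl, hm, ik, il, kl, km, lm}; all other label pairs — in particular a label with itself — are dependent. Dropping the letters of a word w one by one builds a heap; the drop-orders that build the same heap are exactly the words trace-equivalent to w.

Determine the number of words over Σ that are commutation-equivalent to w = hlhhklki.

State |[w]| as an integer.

420

drop 0:h onto floor
drop 1:l onto floor
drop 2:h onto {0:h}
drop 3:h onto {2:h}
drop 4:k onto floor
drop 5:l onto {1:l}
drop 6:k onto {4:k}
drop 7:i onto {3:h}
ground layer = {0:h, 1:l, 4:k}
drop-orders for the pieces not yet dropped (sum over which currently-grounded one goes next):
  1 to go: {5} 1  {6} 1  {7} 1
  2 to go: {1,5} 1  {3,7} 1  {4,6} 1  {5,6} 2  {5,7} 2  {6,7} 2
  3 to go: {1,5,6} 3  {1,5,7} 3  {2,3,7} 1  {3,5,7} 3  {3,6,7} 3  {4,5,6} 3  {4,6,7} 3  {5,6,7} 6
  4 to go: {0,2,3,7} 1  {1,3,5,7} 6  {1,4,5,6} 6  {1,5,6,7} 12  {2,3,5,7} 4  {2,3,6,7} 4  {3,4,6,7} 6  {3,5,6,7} 12  {4,5,6,7} 12
  5 to go: {0,2,3,5,7} 5  {0,2,3,6,7} 5  {1,2,3,5,7} 10  {1,3,5,6,7} 30  {1,4,5,6,7} 30  {2,3,4,6,7} 10  {2,3,5,6,7} 20  {3,4,5,6,7} 30
  6 to go: {0,1,2,3,5,7} 15  {0,2,3,4,6,7} 15  {0,2,3,5,6,7} 30  {1,2,3,5,6,7} 60  {1,3,4,5,6,7} 90  {2,3,4,5,6,7} 60
  if 0:h drops first: 210 orders
  if 1:l drops first: 105 orders
  if 4:k drops first: 105 orders
heap linearizations: 420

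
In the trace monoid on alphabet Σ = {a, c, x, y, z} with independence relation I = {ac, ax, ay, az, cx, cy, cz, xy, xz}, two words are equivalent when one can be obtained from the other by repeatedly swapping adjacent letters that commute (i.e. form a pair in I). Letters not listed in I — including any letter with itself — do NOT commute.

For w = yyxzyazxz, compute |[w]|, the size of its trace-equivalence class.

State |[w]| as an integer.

#0=y has no predecessor
#1=y depends on [0:y]
#2=x has no predecessor
#3=z depends on [1:y]
#4=y depends on [3:z]
#5=a has no predecessor
#6=z depends on [4:y]
#7=x depends on [2:x]
#8=z depends on [6:z]
sources: [0:y, 2:x, 5:a]
N(rest) = Σ N(rest − s) over sources s of rest; N(one piece) = 1:
  size 1 → [5]=1  [7]=1  [8]=1
  size 2 → [2,7]=1  [5,7]=2  [5,8]=2  [6,8]=1  [7,8]=2
  size 3 → [2,5,7]=3  [2,7,8]=3  [4,6,8]=1  [5,6,8]=3  [5,7,8]=6  [6,7,8]=3
  size 4 → [2,5,7,8]=12  [2,6,7,8]=6  [3,4,6,8]=1  [4,5,6,8]=4  [4,6,7,8]=4  [5,6,7,8]=12
  size 5 → [1,3,4,6,8]=1  [2,4,6,7,8]=10  [2,5,6,7,8]=30  [3,4,5,6,8]=5  [3,4,6,7,8]=5  [4,5,6,7,8]=20
  size 6 → [0,1,3,4,6,8]=1  [1,3,4,5,6,8]=6  [1,3,4,6,7,8]=6  [2,3,4,6,7,8]=15  [2,4,5,6,7,8]=60  [3,4,5,6,7,8]=30
  size 7 → [0,1,3,4,5,6,8]=7  [0,1,3,4,6,7,8]=7  [1,2,3,4,6,7,8]=21  [1,3,4,5,6,7,8]=42  [2,3,4,5,6,7,8]=105
  first=0(y) contributes 168
  first=2(x) contributes 56
  first=5(a) contributes 28
|[w]| = 252

252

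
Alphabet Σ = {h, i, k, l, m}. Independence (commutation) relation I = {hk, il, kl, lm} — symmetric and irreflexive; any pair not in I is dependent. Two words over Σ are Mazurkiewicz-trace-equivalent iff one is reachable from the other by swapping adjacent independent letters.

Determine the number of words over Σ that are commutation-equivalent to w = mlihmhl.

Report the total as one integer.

3

0(m) covers ∅
1(l) covers ∅
2(i) covers 0:m
3(h) covers 1:l, 2:i
4(m) covers 3:h
5(h) covers 4:m
6(l) covers 5:h
floor of heap: 0:m, 1:l
completions by unplaced set U, small U first (add the entries for U minus each lowest piece of U):
  |U|=1: {6}:1
  |U|=2: {5,6}:1
  |U|=3: {4,5,6}:1
  |U|=4: {3,4,5,6}:1
  |U|=5: {1,3,4,5,6}:1  {2,3,4,5,6}:1
  start at 0(m): 2
  start at 1(l): 1
sum over floor = 3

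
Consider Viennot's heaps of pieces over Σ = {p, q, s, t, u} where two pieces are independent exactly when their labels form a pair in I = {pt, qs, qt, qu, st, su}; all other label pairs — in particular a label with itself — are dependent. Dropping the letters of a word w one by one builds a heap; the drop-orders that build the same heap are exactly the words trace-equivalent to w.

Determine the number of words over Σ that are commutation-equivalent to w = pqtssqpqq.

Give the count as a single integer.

0(p) covers ∅
1(q) covers 0:p
2(t) covers ∅
3(s) covers 0:p
4(s) covers 3:s
5(q) covers 1:q
6(p) covers 4:s, 5:q
7(q) covers 6:p
8(q) covers 7:q
floor of heap: 0:p, 2:t
completions by unplaced set U, small U first (add the entries for U minus each lowest piece of U):
  |U|=1: {2}:1  {8}:1
  |U|=2: {2,8}:2  {7,8}:1
  |U|=3: {2,7,8}:3  {6,7,8}:1
  |U|=4: {2,6,7,8}:4  {4,6,7,8}:1  {5,6,7,8}:1
  |U|=5: {1,5,6,7,8}:1  {2,4,6,7,8}:5  {2,5,6,7,8}:5  {3,4,6,7,8}:1  {4,5,6,7,8}:2
  |U|=6: {1,2,5,6,7,8}:6  {1,4,5,6,7,8}:3  {2,3,4,6,7,8}:6  {2,4,5,6,7,8}:12  {3,4,5,6,7,8}:3
  |U|=7: {1,2,4,5,6,7,8}:21  {1,3,4,5,6,7,8}:6  {2,3,4,5,6,7,8}:21
  start at 0(p): 48
  start at 2(t): 6
sum over floor = 54

54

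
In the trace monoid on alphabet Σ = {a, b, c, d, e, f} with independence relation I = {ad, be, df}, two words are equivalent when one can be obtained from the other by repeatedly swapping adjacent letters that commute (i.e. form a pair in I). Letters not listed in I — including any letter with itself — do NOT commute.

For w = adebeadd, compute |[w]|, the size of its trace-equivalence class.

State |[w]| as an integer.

drop 0:a onto floor
drop 1:d onto floor
drop 2:e onto {0:a, 1:d}
drop 3:b onto {0:a, 1:d}
drop 4:e onto {2:e}
drop 5:a onto {3:b, 4:e}
drop 6:d onto {3:b, 4:e}
drop 7:d onto {6:d}
ground layer = {0:a, 1:d}
drop-orders for the pieces not yet dropped (sum over which currently-grounded one goes next):
  1 to go: {5} 1  {7} 1
  2 to go: {5,7} 2  {6,7} 1
  3 to go: {5,6,7} 3
  4 to go: {3,5,6,7} 3  {4,5,6,7} 3
  5 to go: {2,4,5,6,7} 3  {3,4,5,6,7} 6
  6 to go: {2,3,4,5,6,7} 9
  if 0:a drops first: 9 orders
  if 1:d drops first: 9 orders
heap linearizations: 18

18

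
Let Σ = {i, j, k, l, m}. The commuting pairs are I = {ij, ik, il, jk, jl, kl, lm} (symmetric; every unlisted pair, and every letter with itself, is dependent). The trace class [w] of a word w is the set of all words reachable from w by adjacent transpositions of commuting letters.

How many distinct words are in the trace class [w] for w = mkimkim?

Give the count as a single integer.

4

drop 0:m onto floor
drop 1:k onto {0:m}
drop 2:i onto {0:m}
drop 3:m onto {1:k, 2:i}
drop 4:k onto {3:m}
drop 5:i onto {3:m}
drop 6:m onto {4:k, 5:i}
ground layer = {0:m}
drop-orders for the pieces not yet dropped (sum over which currently-grounded one goes next):
  1 to go: {6} 1
  2 to go: {4,6} 1  {5,6} 1
  3 to go: {4,5,6} 2
  4 to go: {3,4,5,6} 2
  5 to go: {1,3,4,5,6} 2  {2,3,4,5,6} 2
  if 0:m drops first: 4 orders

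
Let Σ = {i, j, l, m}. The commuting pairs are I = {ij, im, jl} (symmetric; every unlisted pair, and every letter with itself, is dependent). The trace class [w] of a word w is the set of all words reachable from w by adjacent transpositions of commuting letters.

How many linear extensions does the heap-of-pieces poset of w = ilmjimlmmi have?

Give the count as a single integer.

12

#0=i has no predecessor
#1=l depends on [0:i]
#2=m depends on [1:l]
#3=j depends on [2:m]
#4=i depends on [1:l]
#5=m depends on [3:j]
#6=l depends on [4:i, 5:m]
#7=m depends on [6:l]
#8=m depends on [7:m]
#9=i depends on [6:l]
sources: [0:i]
N(rest) = Σ N(rest − s) over sources s of rest; N(one piece) = 1:
  size 1 → [8]=1  [9]=1
  size 2 → [7,8]=1  [8,9]=2
  size 3 → [7,8,9]=3
  size 4 → [6,7,8,9]=3
  size 5 → [4,6,7,8,9]=3  [5,6,7,8,9]=3
  size 6 → [3,5,6,7,8,9]=3  [4,5,6,7,8,9]=6
  size 7 → [2,3,5,6,7,8,9]=3  [3,4,5,6,7,8,9]=9
  size 8 → [2,3,4,5,6,7,8,9]=12
  first=0(i) contributes 12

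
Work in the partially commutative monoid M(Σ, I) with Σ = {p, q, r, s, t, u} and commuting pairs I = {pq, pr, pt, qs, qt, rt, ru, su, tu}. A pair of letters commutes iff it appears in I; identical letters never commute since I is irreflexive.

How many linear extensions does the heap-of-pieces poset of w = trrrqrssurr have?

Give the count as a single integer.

drop 0:t onto floor
drop 1:r onto floor
drop 2:r onto {1:r}
drop 3:r onto {2:r}
drop 4:q onto {3:r}
drop 5:r onto {4:q}
drop 6:s onto {0:t, 5:r}
drop 7:s onto {6:s}
drop 8:u onto {4:q}
drop 9:r onto {7:s}
drop 10:r onto {9:r}
ground layer = {0:t, 1:r}
drop-orders for the pieces not yet dropped (sum over which currently-grounded one goes next):
  1 to go: {8} 1  {10} 1
  2 to go: {8,10} 2  {9,10} 1
  3 to go: {7,9,10} 1  {8,9,10} 3
  4 to go: {6,7,9,10} 1  {7,8,9,10} 4
  5 to go: {0,6,7,9,10} 1  {5,6,7,9,10} 1  {6,7,8,9,10} 5
  6 to go: {0,5,6,7,9,10} 2  {0,6,7,8,9,10} 6  {5,6,7,8,9,10} 6
  7 to go: {0,5,6,7,8,9,10} 14  {4,5,6,7,8,9,10} 6
  8 to go: {0,4,5,6,7,8,9,10} 20  {3,4,5,6,7,8,9,10} 6
  9 to go: {0,3,4,5,6,7,8,9,10} 26  {2,3,4,5,6,7,8,9,10} 6
  if 0:t drops first: 6 orders
  if 1:r drops first: 32 orders
heap linearizations: 38

38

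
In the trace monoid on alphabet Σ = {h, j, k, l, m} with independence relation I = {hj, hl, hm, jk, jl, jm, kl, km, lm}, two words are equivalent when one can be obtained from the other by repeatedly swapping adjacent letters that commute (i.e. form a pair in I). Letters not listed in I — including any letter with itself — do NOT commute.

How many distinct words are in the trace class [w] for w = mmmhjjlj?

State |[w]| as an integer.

0(m) covers ∅
1(m) covers 0:m
2(m) covers 1:m
3(h) covers ∅
4(j) covers ∅
5(j) covers 4:j
6(l) covers ∅
7(j) covers 5:j
floor of heap: 0:m, 3:h, 4:j, 6:l
completions by unplaced set U, small U first (add the entries for U minus each lowest piece of U):
  |U|=1: {2}:1  {3}:1  {6}:1  {7}:1
  |U|=2: {1,2}:1  {2,3}:2  {2,6}:2  {2,7}:2  {3,6}:2  {3,7}:2  {5,7}:1  {6,7}:2
  |U|=3: {0,1,2}:1  {1,2,3}:3  {1,2,6}:3  {1,2,7}:3  {2,3,6}:6  {2,3,7}:6  {2,5,7}:3  {2,6,7}:6  {3,5,7}:3  {3,6,7}:6  {4,5,7}:1  {5,6,7}:3
  |U|=4: {0,1,2,3}:4  {0,1,2,6}:4  {0,1,2,7}:4  {1,2,3,6}:12  {1,2,3,7}:12  {1,2,5,7}:6  {1,2,6,7}:12  {2,3,5,7}:12  {2,3,6,7}:24  {2,4,5,7}:4  {2,5,6,7}:12  {3,4,5,7}:4  {3,5,6,7}:12  {4,5,6,7}:4
  |U|=5: {0,1,2,3,6}:20  {0,1,2,3,7}:20  {0,1,2,5,7}:10  {0,1,2,6,7}:20  {1,2,3,5,7}:30  {1,2,3,6,7}:60  {1,2,4,5,7}:10  {1,2,5,6,7}:30  {2,3,4,5,7}:20  {2,3,5,6,7}:60  {2,4,5,6,7}:20  {3,4,5,6,7}:20
  |U|=6: {0,1,2,3,5,7}:60  {0,1,2,3,6,7}:120  {0,1,2,4,5,7}:20  {0,1,2,5,6,7}:60  {1,2,3,4,5,7}:60  {1,2,3,5,6,7}:180  {1,2,4,5,6,7}:60  {2,3,4,5,6,7}:120
  start at 0(m): 420
  start at 3(h): 140
  start at 4(j): 420
  start at 6(l): 140
sum over floor = 1120

1120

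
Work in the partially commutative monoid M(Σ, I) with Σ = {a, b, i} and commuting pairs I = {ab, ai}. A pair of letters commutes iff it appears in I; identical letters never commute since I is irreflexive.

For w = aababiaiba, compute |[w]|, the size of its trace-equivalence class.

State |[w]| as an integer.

252

0(a) covers ∅
1(a) covers 0:a
2(b) covers ∅
3(a) covers 1:a
4(b) covers 2:b
5(i) covers 4:b
6(a) covers 3:a
7(i) covers 5:i
8(b) covers 7:i
9(a) covers 6:a
floor of heap: 0:a, 2:b
completions by unplaced set U, small U first (add the entries for U minus each lowest piece of U):
  |U|=1: {8}:1  {9}:1
  |U|=2: {6,9}:1  {7,8}:1  {8,9}:2
  |U|=3: {3,6,9}:1  {5,7,8}:1  {6,8,9}:3  {7,8,9}:3
  |U|=4: {1,3,6,9}:1  {3,6,8,9}:4  {4,5,7,8}:1  {5,7,8,9}:4  {6,7,8,9}:6
  |U|=5: {0,1,3,6,9}:1  {1,3,6,8,9}:5  {2,4,5,7,8}:1  {3,6,7,8,9}:10  {4,5,7,8,9}:5  {5,6,7,8,9}:10
  |U|=6: {0,1,3,6,8,9}:6  {1,3,6,7,8,9}:15  {2,4,5,7,8,9}:6  {3,5,6,7,8,9}:20  {4,5,6,7,8,9}:15
  |U|=7: {0,1,3,6,7,8,9}:21  {1,3,5,6,7,8,9}:35  {2,4,5,6,7,8,9}:21  {3,4,5,6,7,8,9}:35
  |U|=8: {0,1,3,5,6,7,8,9}:56  {1,3,4,5,6,7,8,9}:70  {2,3,4,5,6,7,8,9}:56
  start at 0(a): 126
  start at 2(b): 126
sum over floor = 252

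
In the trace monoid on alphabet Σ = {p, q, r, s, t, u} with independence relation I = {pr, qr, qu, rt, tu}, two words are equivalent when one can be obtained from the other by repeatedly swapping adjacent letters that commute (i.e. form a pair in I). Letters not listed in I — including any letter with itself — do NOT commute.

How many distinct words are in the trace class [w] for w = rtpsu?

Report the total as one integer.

0(r) covers ∅
1(t) covers ∅
2(p) covers 1:t
3(s) covers 0:r, 2:p
4(u) covers 3:s
floor of heap: 0:r, 1:t
completions by unplaced set U, small U first (add the entries for U minus each lowest piece of U):
  |U|=1: {4}:1
  |U|=2: {3,4}:1
  |U|=3: {0,3,4}:1  {2,3,4}:1
  start at 0(r): 1
  start at 1(t): 2
sum over floor = 3

3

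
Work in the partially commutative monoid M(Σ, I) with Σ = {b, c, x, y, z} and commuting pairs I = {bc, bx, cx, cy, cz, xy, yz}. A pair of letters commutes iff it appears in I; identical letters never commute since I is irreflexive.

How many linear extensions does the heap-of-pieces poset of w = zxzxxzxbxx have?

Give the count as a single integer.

#0=z has no predecessor
#1=x depends on [0:z]
#2=z depends on [1:x]
#3=x depends on [2:z]
#4=x depends on [3:x]
#5=z depends on [4:x]
#6=x depends on [5:z]
#7=b depends on [5:z]
#8=x depends on [6:x]
#9=x depends on [8:x]
sources: [0:z]
N(rest) = Σ N(rest − s) over sources s of rest; N(one piece) = 1:
  size 1 → [7]=1  [9]=1
  size 2 → [7,9]=2  [8,9]=1
  size 3 → [6,8,9]=1  [7,8,9]=3
  size 4 → [6,7,8,9]=4
  size 5 → [5,6,7,8,9]=4
  size 6 → [4,5,6,7,8,9]=4
  size 7 → [3,4,5,6,7,8,9]=4
  size 8 → [2,3,4,5,6,7,8,9]=4
  first=0(z) contributes 4

4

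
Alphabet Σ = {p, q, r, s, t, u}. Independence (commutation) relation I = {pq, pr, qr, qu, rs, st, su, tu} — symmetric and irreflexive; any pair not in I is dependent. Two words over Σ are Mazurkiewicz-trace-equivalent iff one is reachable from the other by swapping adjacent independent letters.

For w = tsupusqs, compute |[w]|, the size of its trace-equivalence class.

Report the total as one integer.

piece 0:t — minimal
piece 1:s — minimal
piece 2:u — minimal
piece 3:p rests on {0:t, 1:s, 2:u}
piece 4:u rests on {3:p}
piece 5:s rests on {3:p}
piece 6:q rests on {5:s}
piece 7:s rests on {6:q}
minimal pieces: {0:t, 1:s, 2:u}
ways to finish when only these pieces remain (= sum over removing one remaining piece with nothing left below it):
  1 left: {4}→1  {7}→1
  2 left: {4,7}→2  {6,7}→1
  3 left: {4,6,7}→3  {5,6,7}→1
  4 left: {4,5,6,7}→4
  5 left: {3,4,5,6,7}→4
  6 left: {0,3,4,5,6,7}→4  {1,3,4,5,6,7}→4  {2,3,4,5,6,7}→4
  placing 0:t first → 8 extensions
  placing 1:s first → 8 extensions
  placing 2:u first → 8 extensions
total linear extensions = 24

24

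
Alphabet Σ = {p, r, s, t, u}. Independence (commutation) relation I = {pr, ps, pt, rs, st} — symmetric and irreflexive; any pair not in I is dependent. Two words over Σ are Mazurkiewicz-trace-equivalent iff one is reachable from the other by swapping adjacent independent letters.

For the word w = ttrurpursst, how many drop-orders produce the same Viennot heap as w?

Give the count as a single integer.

12

piece 0:t — minimal
piece 1:t rests on {0:t}
piece 2:r rests on {1:t}
piece 3:u rests on {2:r}
piece 4:r rests on {3:u}
piece 5:p rests on {3:u}
piece 6:u rests on {4:r, 5:p}
piece 7:r rests on {6:u}
piece 8:s rests on {6:u}
piece 9:s rests on {8:s}
piece 10:t rests on {7:r}
minimal pieces: {0:t}
ways to finish when only these pieces remain (= sum over removing one remaining piece with nothing left below it):
  1 left: {9}→1  {10}→1
  2 left: {7,10}→1  {8,9}→1  {9,10}→2
  3 left: {7,9,10}→3  {8,9,10}→3
  4 left: {7,8,9,10}→6
  5 left: {6,7,8,9,10}→6
  6 left: {4,6,7,8,9,10}→6  {5,6,7,8,9,10}→6
  7 left: {4,5,6,7,8,9,10}→12
  8 left: {3,4,5,6,7,8,9,10}→12
  9 left: {2,3,4,5,6,7,8,9,10}→12
  placing 0:t first → 12 extensions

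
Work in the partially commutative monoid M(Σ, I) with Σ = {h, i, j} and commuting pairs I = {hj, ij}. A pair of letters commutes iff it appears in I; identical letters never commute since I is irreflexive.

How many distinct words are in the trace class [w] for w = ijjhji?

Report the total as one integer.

piece 0:i — minimal
piece 1:j — minimal
piece 2:j rests on {1:j}
piece 3:h rests on {0:i}
piece 4:j rests on {2:j}
piece 5:i rests on {3:h}
minimal pieces: {0:i, 1:j}
ways to finish when only these pieces remain (= sum over removing one remaining piece with nothing left below it):
  1 left: {4}→1  {5}→1
  2 left: {2,4}→1  {3,5}→1  {4,5}→2
  3 left: {0,3,5}→1  {1,2,4}→1  {2,4,5}→3  {3,4,5}→3
  4 left: {0,3,4,5}→4  {1,2,4,5}→4  {2,3,4,5}→6
  placing 0:i first → 10 extensions
  placing 1:j first → 10 extensions
total linear extensions = 20

20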